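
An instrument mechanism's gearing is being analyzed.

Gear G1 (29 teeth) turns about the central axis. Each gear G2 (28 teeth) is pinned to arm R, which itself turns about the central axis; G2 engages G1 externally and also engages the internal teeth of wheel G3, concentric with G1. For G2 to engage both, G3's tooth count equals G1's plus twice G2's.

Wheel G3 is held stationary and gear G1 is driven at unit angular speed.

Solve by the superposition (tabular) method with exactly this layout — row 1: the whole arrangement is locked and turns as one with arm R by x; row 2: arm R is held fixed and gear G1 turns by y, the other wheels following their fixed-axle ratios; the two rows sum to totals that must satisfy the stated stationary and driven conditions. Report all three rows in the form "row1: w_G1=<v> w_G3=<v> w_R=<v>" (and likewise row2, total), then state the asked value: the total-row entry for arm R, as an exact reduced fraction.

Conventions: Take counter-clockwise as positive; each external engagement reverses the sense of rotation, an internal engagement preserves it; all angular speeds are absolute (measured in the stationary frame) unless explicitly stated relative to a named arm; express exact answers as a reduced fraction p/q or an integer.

recognized (axles ride arm R): planetary set, 29/28/85 teeth
row 1: whole set turns with the arm by x
superposition row 2 [arm held]: sun y, ring −(29/85)·y, arm 0
boundary: total ω_ring = x − (29/85)·y = 0 and total ω_sun = x + y = 1  ⇒  y = 85/114, x = 29/114
row 2 ring = −(29/85)·85/114 = -29/114
totals (row 1 + row 2): sun 29/114 + 85/114 = 1, ring 29/114 + (-29/114) = 0, arm 29/114 + 0 = 29/114
asked cell (total, arm) = 29/114

row1: w_G1=29/114 w_G3=29/114 w_R=29/114
row2: w_G1=85/114 w_G3=-29/114 w_R=0
total: w_G1=1 w_G3=0 w_R=29/114
asked value: 29/114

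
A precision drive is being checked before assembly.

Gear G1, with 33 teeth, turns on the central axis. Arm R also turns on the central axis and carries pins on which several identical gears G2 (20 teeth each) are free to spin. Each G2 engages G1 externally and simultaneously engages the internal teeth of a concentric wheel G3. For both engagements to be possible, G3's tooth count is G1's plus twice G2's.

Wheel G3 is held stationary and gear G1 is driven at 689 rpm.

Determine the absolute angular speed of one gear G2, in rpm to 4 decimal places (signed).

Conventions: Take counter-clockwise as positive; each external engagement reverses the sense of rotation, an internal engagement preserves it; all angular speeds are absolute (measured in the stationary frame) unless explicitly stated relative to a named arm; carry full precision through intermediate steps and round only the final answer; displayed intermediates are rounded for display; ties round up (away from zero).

-568.4250 rpm

planetary set (33T centre, 20T on arm, 73T internal) — Willis relation
normalise by the input: solve with ω_sun = 1, then scale by 689 rpm
ring teeth: 33 + 2·20 = 73
33(ω_sun−ω_arm) = −73(ω_ring−ω_arm),  ω_ring = 0, ω_sun = 1
33(1−ω_arm) = −73(0−ω_arm)  ⇒  106·ω_arm = 33  ⇒  ω_arm = 33/106
sun–planet mesh: 33·(1−33/106) = −20·(ω_p−ω_arm)  ⇒  ω_p−ω_arm = -2409/2120
ω_p = 33/106 − 2409/2120 = -33/40
scale: ω_p = -33/40 × 689 rpm = -568.4250 rpm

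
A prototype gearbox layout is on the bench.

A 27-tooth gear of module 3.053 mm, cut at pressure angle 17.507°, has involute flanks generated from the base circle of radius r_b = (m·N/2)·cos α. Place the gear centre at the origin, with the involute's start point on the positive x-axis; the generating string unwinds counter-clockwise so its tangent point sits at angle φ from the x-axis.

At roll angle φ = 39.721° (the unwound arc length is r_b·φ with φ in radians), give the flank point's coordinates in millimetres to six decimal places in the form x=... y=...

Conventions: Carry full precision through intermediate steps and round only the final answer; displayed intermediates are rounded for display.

x=47.647008 y=4.159265

class = single-mesh tooth geometry [base-circle involute, m = 3.053, 27T]
pitch radius r_p = m·N/2 = 3.053·27/2 = 41.215500
base radius r_b = r_p·cos α = 41.215500·cos 17.507° = 39.306407
roll angle φ = 39.721° = 0.69326223 rad
x = r_b·(cos φ + φ·sin φ) = 47.647008
y = r_b·(sin φ − φ·cos φ) = 4.159265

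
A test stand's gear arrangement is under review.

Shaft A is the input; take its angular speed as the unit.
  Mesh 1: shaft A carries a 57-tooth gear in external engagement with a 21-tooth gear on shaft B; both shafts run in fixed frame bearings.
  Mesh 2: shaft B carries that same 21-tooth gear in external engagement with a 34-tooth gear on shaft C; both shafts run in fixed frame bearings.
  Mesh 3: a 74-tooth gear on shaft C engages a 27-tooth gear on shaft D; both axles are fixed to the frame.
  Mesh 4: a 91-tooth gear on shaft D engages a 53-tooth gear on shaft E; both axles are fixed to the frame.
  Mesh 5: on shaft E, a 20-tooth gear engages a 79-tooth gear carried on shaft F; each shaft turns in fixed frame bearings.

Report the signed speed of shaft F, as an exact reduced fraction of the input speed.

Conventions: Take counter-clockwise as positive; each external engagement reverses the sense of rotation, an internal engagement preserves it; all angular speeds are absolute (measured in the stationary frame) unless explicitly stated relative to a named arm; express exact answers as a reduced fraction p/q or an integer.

-1279460/640611

5-mesh fixed-axis compound train (all bearings frame-fixed)
mesh 1 [57T→21T]: |ω|/ω_in = 1×57/21 = 19/7, sense flips to −
mesh 2 [21T→34T]: |ω|/ω_in = (19/7)×21/34 = 57/34, sense flips to +
mesh 3 [74T→27T]: |ω|/ω_in = (57/34)×74/27 = 703/153, sense flips to −
mesh 4 [91T→53T]: |ω|/ω_in = (703/153)×91/53 = 63973/8109, sense flips to +
mesh 5 [20T→79T]: |ω|/ω_in = (63973/8109)×20/79 = 1279460/640611, sense flips to −
signed output speed (× input speed) = -1279460/640611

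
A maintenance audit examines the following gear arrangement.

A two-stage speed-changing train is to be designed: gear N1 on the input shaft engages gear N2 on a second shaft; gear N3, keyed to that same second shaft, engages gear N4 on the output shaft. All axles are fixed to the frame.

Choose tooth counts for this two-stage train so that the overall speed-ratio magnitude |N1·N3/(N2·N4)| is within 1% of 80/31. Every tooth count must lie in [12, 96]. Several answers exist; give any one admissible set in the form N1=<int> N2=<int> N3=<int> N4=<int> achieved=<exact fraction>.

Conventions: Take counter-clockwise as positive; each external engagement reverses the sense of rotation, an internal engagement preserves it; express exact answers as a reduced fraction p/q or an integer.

design class (target 80/31): fixed-axis compound train
target = 80/31 in lowest terms: an exact hit needs N1·N3 = k·80 and N2·N4 = k·31 for one integer k, every count in [12, 96]; additionally prefer no 1:1 stage (N1 ≠ N2, N3 ≠ N4)
k = 1…11: no 1:1-free in-range split of k·80 and k·31 into factor pairs; take k = 12
k = 12: N1·N3 = 960 = 12·80, N2·N4 = 372 = 31·12
achieved = 12·80/(31·12) = 80/31; |achieved − target| = 0 ≤ 4/155 ✓

N1=12 N2=31 N3=80 N4=12 achieved=80/31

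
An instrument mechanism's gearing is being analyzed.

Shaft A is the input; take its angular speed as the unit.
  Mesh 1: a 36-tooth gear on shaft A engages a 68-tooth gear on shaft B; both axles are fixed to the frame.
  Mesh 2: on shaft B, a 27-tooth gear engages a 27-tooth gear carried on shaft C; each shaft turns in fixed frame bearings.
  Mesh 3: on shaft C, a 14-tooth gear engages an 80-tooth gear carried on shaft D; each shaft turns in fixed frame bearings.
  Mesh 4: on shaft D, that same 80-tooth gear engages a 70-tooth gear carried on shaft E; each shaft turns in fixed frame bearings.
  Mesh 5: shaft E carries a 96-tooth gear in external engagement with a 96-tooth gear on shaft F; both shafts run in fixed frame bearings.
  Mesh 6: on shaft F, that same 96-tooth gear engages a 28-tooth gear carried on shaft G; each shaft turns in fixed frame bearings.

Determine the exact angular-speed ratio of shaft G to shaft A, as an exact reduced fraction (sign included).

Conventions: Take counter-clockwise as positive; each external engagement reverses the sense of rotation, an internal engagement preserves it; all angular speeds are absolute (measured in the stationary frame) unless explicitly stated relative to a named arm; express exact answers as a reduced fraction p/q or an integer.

216/595

class = fixed-axis compound train [6 meshes; 6 ratios multiply, 6 sense flips]
mesh 1 [36T→68T]: running ratio 9/17, sense −
mesh 2 [27T→27T]: running ratio 9/17, sense +
mesh 3 [14T→80T]: running ratio 63/680, sense −
mesh 4 [80T→70T]: running ratio 9/85, sense +
mesh 5 [96T→96T]: running ratio 9/85, sense −
mesh 6 [96T→28T]: running ratio 216/595, sense +
ω_out/ω_in = 216/595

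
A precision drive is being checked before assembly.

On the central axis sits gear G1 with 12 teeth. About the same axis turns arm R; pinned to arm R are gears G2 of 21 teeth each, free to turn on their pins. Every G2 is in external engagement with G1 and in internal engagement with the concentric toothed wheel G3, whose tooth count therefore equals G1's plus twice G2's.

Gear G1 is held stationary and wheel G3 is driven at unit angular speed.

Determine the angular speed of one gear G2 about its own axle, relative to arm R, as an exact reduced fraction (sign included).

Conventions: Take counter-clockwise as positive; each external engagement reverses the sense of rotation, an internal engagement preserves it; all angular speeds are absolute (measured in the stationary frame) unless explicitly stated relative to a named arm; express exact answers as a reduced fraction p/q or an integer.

topology: planetary set — G1 12T / G2 21T / G3 54T, arm = carrier (Willis)
ring teeth: 12 + 2·21 = 54
12(ω_sun−ω_arm) = −54(ω_ring−ω_arm),  ω_sun = 0, ω_ring = 1
12(0−ω_arm) = −54(1−ω_arm)  ⇒  66·ω_arm = 54  ⇒  ω_arm = 9/11
sun–planet mesh: 12·(0−9/11) = −21·(ω_p−ω_arm)  ⇒  ω_p−ω_arm = 36/77
exact speed ratio = 36/77

36/77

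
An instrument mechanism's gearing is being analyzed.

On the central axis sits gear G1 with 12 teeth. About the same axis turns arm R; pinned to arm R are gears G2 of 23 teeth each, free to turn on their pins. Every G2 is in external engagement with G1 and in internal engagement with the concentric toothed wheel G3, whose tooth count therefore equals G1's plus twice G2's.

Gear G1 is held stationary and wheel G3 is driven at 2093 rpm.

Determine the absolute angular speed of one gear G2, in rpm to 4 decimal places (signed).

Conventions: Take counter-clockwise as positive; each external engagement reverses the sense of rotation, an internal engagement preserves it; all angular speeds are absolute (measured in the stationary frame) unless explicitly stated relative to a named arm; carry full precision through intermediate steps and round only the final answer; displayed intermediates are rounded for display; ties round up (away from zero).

topology: planetary set — G1 12T / G2 23T / G3 58T, arm = carrier (Willis)
normalise by the input: solve with ω_ring = 1, then scale by 2093 rpm
ring teeth: 12 + 2·23 = 58
12(ω_sun−ω_arm) = −58(ω_ring−ω_arm),  ω_sun = 0, ω_ring = 1
12(0−ω_arm) = −58(1−ω_arm)  ⇒  70·ω_arm = 58  ⇒  ω_arm = 29/35
sun–planet mesh: 12·(0−29/35) = −23·(ω_p−ω_arm)  ⇒  ω_p−ω_arm = 348/805
ω_p = 29/35 + 348/805 = 29/23
scale: ω_p = 29/23 × 2093 rpm = +2639.0000 rpm

+2639.0000 rpm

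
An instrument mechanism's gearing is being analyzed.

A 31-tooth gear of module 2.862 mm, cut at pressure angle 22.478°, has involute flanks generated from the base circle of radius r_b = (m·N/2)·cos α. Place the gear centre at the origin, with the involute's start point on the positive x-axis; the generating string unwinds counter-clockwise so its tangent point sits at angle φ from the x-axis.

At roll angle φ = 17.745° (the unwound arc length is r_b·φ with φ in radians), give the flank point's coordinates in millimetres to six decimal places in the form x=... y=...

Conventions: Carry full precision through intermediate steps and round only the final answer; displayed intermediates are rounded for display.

single-mesh involute tooth geometry (31T wheel at module 2.862)
pitch radius r_p = m·N/2 = 2.862·31/2 = 44.361000
base radius r_b = r_p·cos α = 44.361000·cos 22.478° = 40.990735
roll angle φ = 17.745° = 0.30970868 rad
x = r_b·(cos φ + φ·sin φ) = 42.909748
y = r_b·(sin φ − φ·cos φ) = 0.402025

x=42.909748 y=0.402025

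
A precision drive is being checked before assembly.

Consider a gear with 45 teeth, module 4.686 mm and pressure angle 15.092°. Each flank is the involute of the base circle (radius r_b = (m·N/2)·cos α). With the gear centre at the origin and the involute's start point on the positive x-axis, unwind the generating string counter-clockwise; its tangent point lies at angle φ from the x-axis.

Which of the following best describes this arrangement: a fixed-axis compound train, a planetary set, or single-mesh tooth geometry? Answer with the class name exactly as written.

class = single-mesh tooth geometry [base-circle involute, m = 4.686, 45T]
classification: single-mesh tooth geometry

single-mesh tooth geometry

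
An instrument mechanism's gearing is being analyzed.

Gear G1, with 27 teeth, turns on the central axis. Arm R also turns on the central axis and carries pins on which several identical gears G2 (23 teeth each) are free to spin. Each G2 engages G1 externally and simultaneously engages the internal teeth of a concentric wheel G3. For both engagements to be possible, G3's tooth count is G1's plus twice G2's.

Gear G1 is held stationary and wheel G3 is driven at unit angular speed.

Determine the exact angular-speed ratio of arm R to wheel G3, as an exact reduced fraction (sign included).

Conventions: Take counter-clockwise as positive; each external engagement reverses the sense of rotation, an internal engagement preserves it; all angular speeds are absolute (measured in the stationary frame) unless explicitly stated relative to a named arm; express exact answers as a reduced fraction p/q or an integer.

recognized (axles ride arm R): planetary set, 27/23/73 teeth
ring teeth: 27 + 2·23 = 73
27(ω_sun−ω_arm) = −73(ω_ring−ω_arm),  ω_sun = 0, ω_ring = 1
27(0−ω_arm) = −73(1−ω_arm)  ⇒  100·ω_arm = 73  ⇒  ω_arm = 73/100
ω_out/ω_in = 73/100

73/100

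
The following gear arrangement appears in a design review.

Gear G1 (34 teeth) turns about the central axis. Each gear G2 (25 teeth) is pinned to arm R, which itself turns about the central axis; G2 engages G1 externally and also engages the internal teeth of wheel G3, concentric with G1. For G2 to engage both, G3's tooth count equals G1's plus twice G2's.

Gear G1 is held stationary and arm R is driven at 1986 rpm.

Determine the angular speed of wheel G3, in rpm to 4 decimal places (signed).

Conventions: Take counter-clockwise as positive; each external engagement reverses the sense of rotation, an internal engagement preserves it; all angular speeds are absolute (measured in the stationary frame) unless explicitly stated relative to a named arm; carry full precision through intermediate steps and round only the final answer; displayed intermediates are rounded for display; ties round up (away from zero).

+2789.8571 rpm

topology: planetary set — G1 34T / G2 25T / G3 84T, arm = carrier (Willis)
normalise by the input: solve with ω_arm = 1, then scale by 1986 rpm
ring teeth: 34 + 2·25 = 84
34(ω_sun−ω_arm) = −84(ω_ring−ω_arm),  ω_sun = 0, ω_arm = 1
ω_ring = 1 − (34/84)(0−1) = 59/42
scale: ω_ring = 59/42 × 1986 rpm = +2789.8571 rpm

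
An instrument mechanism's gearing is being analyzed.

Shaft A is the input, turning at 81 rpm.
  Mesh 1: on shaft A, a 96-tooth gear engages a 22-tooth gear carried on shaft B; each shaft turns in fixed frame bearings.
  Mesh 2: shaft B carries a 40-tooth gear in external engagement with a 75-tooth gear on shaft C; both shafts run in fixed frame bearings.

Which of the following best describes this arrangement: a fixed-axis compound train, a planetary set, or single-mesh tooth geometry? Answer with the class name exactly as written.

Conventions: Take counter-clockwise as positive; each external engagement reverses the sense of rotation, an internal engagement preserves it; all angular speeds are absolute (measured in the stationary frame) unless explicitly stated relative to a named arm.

2-mesh fixed-axis compound train (all bearings frame-fixed)
classification: fixed-axis compound train

fixed-axis compound train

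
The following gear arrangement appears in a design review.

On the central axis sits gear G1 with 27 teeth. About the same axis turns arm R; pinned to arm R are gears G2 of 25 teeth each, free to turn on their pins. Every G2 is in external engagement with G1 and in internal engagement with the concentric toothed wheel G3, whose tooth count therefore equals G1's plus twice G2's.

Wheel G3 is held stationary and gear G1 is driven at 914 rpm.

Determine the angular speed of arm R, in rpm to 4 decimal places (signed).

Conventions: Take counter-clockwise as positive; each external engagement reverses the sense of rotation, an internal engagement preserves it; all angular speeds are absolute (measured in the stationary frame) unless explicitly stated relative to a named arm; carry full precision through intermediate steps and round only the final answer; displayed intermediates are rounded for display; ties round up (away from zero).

+237.2885 rpm

topology: planetary set — G1 27T / G2 25T / G3 77T, arm = carrier (Willis)
normalise by the input: solve with ω_sun = 1, then scale by 914 rpm
ring teeth: 27 + 2·25 = 77
27(ω_sun−ω_arm) = −77(ω_ring−ω_arm),  ω_ring = 0, ω_sun = 1
27(1−ω_arm) = −77(0−ω_arm)  ⇒  104·ω_arm = 27  ⇒  ω_arm = 27/104
scale: ω_arm = 27/104 × 914 rpm = +237.2885 rpm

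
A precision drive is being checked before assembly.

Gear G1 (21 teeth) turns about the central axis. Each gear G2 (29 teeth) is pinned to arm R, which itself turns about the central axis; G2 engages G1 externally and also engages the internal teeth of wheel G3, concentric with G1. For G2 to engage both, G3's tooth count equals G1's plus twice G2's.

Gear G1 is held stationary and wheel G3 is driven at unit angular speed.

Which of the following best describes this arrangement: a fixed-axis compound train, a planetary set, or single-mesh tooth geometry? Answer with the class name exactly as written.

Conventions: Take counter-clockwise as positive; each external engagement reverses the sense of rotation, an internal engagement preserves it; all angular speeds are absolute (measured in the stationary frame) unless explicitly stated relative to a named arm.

planetary set (21T centre, 29T on arm, 79T internal) — Willis relation
classification: planetary set

planetary set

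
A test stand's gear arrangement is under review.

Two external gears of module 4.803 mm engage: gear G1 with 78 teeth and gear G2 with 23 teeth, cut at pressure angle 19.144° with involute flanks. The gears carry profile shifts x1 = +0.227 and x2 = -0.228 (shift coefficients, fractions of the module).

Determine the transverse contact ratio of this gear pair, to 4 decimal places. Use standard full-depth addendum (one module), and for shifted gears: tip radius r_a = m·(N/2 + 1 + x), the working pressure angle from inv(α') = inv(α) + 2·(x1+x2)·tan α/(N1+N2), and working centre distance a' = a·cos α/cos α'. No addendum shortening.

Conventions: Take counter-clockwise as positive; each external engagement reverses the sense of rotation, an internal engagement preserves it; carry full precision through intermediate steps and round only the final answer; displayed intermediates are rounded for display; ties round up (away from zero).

1.7853

class = single-mesh tooth geometry [involute pair 78T × 23T, m = 4.803]
base radii: r_b1 = 176.957873, r_b2 = 52.179886
tip radii: r_a1 = 193.210281, r_a2 = 58.942416
inv(α') = inv(19.144°) + 2·(+0.227-0.228)·tan α/(78+23) = 0.01300860  ⇒  α' = 19.14073°
a' = a·cos α / cos α' = 242.5515·cos 19.144°/cos 19.14073° = 242.546697
action lengths: √(r_a1²−r_b1²) = 77.563676, √(r_a2²−r_b2²) = 27.412915
base pitch p_b = π·m·cos α = 14.254604
CR = (77.563676 + 27.412915 − 242.546697·sin 19.14073°)/14.254604 = 1.785252
contact ratio ≈ 1.7853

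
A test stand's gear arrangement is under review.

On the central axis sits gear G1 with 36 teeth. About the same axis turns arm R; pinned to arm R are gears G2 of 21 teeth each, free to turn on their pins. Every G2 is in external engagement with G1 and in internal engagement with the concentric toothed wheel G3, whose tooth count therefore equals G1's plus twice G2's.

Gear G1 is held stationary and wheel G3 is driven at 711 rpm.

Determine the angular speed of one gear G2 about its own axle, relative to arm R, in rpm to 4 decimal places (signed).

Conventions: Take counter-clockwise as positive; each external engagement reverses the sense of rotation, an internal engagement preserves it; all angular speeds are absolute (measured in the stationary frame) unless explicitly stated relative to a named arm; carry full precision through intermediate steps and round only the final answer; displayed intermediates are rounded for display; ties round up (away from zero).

planetary set (36T centre, 21T on arm, 78T internal) — Willis relation
normalise by the input: solve with ω_ring = 1, then scale by 711 rpm
ring teeth: 36 + 2·21 = 78
36(ω_sun−ω_arm) = −78(ω_ring−ω_arm),  ω_sun = 0, ω_ring = 1
36(0−ω_arm) = −78(1−ω_arm)  ⇒  114·ω_arm = 78  ⇒  ω_arm = 13/19
sun–planet mesh: 36·(0−13/19) = −21·(ω_p−ω_arm)  ⇒  ω_p−ω_arm = 156/133
scale: ω_p−ω_arm = 156/133 × 711 rpm = +833.9549 rpm

+833.9549 rpm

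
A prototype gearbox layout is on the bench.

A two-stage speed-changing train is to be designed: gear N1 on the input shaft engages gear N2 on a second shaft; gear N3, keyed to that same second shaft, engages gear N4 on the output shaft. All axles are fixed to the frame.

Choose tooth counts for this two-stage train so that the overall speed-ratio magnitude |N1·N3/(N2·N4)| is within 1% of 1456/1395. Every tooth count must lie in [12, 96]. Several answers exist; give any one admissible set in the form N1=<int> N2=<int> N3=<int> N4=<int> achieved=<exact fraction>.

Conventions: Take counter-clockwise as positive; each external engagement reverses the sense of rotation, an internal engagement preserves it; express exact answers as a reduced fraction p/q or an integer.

N1=16 N2=15 N3=91 N4=93 achieved=1456/1395

design class (target 1456/1395): fixed-axis compound train
target = 1456/1395 in lowest terms: an exact hit needs N1·N3 = k·1456 and N2·N4 = k·1395 for one integer k, every count in [12, 96]; additionally prefer no 1:1 stage (N1 ≠ N2, N3 ≠ N4)
k = 1: N1·N3 = 1456 = 16·91, N2·N4 = 1395 = 15·93
achieved = 16·91/(15·93) = 1456/1395; |achieved − target| = 0 ≤ 364/34875 ✓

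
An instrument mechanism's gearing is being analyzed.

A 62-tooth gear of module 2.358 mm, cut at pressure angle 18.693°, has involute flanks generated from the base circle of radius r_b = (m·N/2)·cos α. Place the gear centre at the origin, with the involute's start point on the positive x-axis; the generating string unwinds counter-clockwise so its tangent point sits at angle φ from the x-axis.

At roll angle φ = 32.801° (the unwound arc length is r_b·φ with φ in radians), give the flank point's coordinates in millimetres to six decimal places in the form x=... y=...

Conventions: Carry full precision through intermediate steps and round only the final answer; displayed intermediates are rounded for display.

x=79.675819 y=4.190261

single-mesh involute tooth geometry (62T wheel at module 2.358)
pitch radius r_p = m·N/2 = 2.358·62/2 = 73.098000
base radius r_b = r_p·cos α = 73.098000·cos 18.693° = 69.242040
roll angle φ = 32.801° = 0.57248545 rad
x = r_b·(cos φ + φ·sin φ) = 79.675819
y = r_b·(sin φ − φ·cos φ) = 4.190261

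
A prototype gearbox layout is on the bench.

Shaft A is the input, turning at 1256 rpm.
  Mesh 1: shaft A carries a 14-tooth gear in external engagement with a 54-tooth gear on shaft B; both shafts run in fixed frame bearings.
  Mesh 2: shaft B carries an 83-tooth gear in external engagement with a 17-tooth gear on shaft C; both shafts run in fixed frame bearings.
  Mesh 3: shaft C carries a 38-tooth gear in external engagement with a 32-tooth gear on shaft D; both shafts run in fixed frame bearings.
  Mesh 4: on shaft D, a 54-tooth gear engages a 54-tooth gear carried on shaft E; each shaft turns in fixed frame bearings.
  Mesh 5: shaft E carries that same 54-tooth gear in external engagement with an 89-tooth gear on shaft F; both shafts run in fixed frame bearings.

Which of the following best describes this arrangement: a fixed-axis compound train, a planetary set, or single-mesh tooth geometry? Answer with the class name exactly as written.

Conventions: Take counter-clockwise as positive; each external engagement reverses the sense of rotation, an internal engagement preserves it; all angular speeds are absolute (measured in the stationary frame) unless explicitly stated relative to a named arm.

fixed-axis compound train

class = fixed-axis compound train [5 meshes; 5 ratios multiply, 5 sense flips]
classification: fixed-axis compound train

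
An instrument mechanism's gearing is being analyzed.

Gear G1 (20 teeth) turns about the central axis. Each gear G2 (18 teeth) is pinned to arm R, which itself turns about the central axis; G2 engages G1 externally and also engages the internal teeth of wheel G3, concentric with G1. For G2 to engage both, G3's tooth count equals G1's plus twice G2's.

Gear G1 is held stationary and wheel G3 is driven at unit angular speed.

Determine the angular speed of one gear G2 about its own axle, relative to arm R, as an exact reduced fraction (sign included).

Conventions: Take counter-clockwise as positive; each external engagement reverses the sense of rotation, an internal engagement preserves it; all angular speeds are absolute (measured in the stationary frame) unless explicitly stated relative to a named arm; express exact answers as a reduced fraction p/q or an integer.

140/171

class = planetary set [G3 = 20+2·18 = 56; Willis about the carrier]
ring teeth: 20 + 2·18 = 56
20(ω_sun−ω_arm) = −56(ω_ring−ω_arm),  ω_sun = 0, ω_ring = 1
20(0−ω_arm) = −56(1−ω_arm)  ⇒  76·ω_arm = 56  ⇒  ω_arm = 14/19
sun–planet mesh: 20·(0−14/19) = −18·(ω_p−ω_arm)  ⇒  ω_p−ω_arm = 140/171
exact speed ratio = 140/171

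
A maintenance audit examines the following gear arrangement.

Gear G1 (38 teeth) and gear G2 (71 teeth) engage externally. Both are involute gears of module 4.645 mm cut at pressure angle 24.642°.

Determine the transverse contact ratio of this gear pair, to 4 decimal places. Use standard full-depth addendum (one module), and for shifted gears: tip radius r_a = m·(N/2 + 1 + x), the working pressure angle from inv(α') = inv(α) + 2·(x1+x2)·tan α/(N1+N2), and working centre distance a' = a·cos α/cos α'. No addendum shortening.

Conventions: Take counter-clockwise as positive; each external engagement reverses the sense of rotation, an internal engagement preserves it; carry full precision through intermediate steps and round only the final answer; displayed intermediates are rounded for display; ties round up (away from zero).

1.5497

class = single-mesh tooth geometry [involute pair 38T × 71T, m = 4.645]
base radii: r_b1 = 80.217680, r_b2 = 149.880403
tip radii: r_a1 = 92.900000, r_a2 = 169.542500
no profile shift: α' = α, a' = a
action lengths: √(r_a1²−r_b1²) = 46.856523, √(r_a2²−r_b2²) = 79.249759
base pitch p_b = π·m·cos α = 13.263751
CR = (46.856523 + 79.249759 − 253.152500·sin 24.64200°)/13.263751 = 1.549717
contact ratio ≈ 1.5497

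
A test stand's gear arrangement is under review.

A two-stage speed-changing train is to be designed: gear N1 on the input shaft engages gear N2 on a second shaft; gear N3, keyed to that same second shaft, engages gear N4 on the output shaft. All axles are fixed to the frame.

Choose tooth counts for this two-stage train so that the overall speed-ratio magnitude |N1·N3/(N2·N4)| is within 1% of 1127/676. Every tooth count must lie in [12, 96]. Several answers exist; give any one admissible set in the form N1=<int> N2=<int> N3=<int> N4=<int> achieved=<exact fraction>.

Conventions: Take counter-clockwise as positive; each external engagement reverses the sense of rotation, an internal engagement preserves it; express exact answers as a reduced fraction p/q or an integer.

N1=23 N2=13 N3=49 N4=52 achieved=1127/676

topology: fixed-axis compound train — 2 stages, target 1127/676
target = 1127/676 in lowest terms: an exact hit needs N1·N3 = k·1127 and N2·N4 = k·676 for one integer k, every count in [12, 96]; additionally prefer no 1:1 stage (N1 ≠ N2, N3 ≠ N4)
k = 1: N1·N3 = 1127 = 23·49, N2·N4 = 676 = 13·52
achieved = 23·49/(13·52) = 1127/676; |achieved − target| = 0 ≤ 1127/67600 ✓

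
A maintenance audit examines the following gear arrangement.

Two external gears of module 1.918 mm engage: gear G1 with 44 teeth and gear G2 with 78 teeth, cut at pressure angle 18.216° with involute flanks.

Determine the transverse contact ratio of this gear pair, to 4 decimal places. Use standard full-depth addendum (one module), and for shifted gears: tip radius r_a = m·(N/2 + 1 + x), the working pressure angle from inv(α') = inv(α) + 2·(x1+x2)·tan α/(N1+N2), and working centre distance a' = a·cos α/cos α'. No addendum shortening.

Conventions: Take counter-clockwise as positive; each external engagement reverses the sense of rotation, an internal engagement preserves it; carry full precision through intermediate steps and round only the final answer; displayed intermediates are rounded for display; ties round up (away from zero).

class = single-mesh tooth geometry [involute pair 44T × 78T, m = 1.918]
base radii: r_b1 = 40.081339, r_b2 = 71.053282
tip radii: r_a1 = 44.114000, r_a2 = 76.720000
no profile shift: α' = α, a' = a
action lengths: √(r_a1²−r_b1²) = 18.426375, √(r_a2²−r_b2²) = 28.937682
base pitch p_b = π·m·cos α = 5.723602
CR = (18.426375 + 28.937682 − 116.998000·sin 18.21600°)/5.723602 = 1.885257
contact ratio ≈ 1.8853

1.8853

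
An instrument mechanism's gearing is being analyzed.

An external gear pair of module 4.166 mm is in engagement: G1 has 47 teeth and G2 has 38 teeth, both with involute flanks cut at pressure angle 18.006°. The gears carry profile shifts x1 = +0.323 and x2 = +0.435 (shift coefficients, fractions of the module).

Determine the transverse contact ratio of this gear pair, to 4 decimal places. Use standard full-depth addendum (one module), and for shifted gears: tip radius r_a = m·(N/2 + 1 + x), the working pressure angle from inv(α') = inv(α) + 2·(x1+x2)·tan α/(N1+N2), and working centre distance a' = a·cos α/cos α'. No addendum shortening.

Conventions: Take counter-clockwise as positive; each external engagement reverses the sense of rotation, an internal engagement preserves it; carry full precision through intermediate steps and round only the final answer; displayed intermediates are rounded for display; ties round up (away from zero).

recognized (one external pair, fixed centres): single-mesh tooth geometry, m = 4.166, N1 = 47, N2 = 38
base radii: r_b1 = 93.106215, r_b2 = 75.277366
tip radii: r_a1 = 103.412618, r_a2 = 85.132210
inv(α') = inv(18.006°) + 2·(+0.323+0.435)·tan α/(47+38) = 0.01656859  ⇒  α' = 20.69327°
a' = a·cos α / cos α' = 177.0550·cos 18.006°/cos 20.69327° = 179.995921
action lengths: √(r_a1²−r_b1²) = 45.004469, √(r_a2²−r_b2²) = 39.759419
base pitch p_b = π·m·cos α = 12.446885
CR = (45.004469 + 39.759419 − 179.995921·sin 20.69327°)/12.446885 = 1.699994
contact ratio ≈ 1.7000

1.7000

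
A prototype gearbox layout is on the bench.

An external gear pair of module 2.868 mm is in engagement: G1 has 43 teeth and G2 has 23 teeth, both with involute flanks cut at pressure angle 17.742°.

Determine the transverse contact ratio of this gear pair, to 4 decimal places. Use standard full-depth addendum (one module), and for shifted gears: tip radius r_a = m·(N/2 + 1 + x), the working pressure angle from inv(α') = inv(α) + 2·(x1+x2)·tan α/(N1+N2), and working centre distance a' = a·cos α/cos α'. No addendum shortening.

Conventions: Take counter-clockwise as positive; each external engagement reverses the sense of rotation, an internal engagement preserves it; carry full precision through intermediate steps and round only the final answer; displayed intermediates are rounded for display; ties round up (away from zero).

class = single-mesh tooth geometry [involute pair 43T × 23T, m = 2.868]
base radii: r_b1 = 58.729254, r_b2 = 31.413322
tip radii: r_a1 = 64.530000, r_a2 = 35.850000
no profile shift: α' = α, a' = a
action lengths: √(r_a1²−r_b1²) = 26.739402, √(r_a2²−r_b2²) = 17.275002
base pitch p_b = π·m·cos α = 8.581553
CR = (26.739402 + 17.275002 − 94.644000·sin 17.74200°)/8.581553 = 1.768143
contact ratio ≈ 1.7681

1.7681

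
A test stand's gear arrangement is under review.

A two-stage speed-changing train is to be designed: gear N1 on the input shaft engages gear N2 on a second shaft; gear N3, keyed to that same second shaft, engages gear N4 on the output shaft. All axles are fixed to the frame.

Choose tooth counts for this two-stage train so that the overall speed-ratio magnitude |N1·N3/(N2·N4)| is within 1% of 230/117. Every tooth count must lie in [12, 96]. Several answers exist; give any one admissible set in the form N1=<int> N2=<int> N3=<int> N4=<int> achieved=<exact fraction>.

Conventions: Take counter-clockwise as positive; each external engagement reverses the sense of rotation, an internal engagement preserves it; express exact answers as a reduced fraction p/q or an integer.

design class (target 230/117): fixed-axis compound train
target = 230/117 in lowest terms: an exact hit needs N1·N3 = k·230 and N2·N4 = k·117 for one integer k, every count in [12, 96]; additionally prefer no 1:1 stage (N1 ≠ N2, N3 ≠ N4)
k = 1: no 1:1-free in-range split of k·230 and k·117 into factor pairs; take k = 2
k = 2: N1·N3 = 460 = 20·23, N2·N4 = 234 = 13·18
achieved = 20·23/(13·18) = 230/117; |achieved − target| = 0 ≤ 23/1170 ✓

N1=20 N2=13 N3=23 N4=18 achieved=230/117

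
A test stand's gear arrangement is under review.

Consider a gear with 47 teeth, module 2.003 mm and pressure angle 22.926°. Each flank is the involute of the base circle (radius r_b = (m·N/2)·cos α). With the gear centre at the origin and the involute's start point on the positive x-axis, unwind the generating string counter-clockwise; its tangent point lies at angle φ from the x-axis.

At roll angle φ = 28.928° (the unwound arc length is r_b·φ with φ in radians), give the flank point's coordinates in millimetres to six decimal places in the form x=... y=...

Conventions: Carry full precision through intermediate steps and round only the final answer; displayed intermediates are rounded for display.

x=48.530697 y=1.812873

class = single-mesh tooth geometry [base-circle involute, m = 2.003, 47T]
pitch radius r_p = m·N/2 = 2.003·47/2 = 47.070500
base radius r_b = r_p·cos α = 47.070500·cos 22.926° = 43.352342
roll angle φ = 28.928° = 0.50488885 rad
x = r_b·(cos φ + φ·sin φ) = 48.530697
y = r_b·(sin φ − φ·cos φ) = 1.812873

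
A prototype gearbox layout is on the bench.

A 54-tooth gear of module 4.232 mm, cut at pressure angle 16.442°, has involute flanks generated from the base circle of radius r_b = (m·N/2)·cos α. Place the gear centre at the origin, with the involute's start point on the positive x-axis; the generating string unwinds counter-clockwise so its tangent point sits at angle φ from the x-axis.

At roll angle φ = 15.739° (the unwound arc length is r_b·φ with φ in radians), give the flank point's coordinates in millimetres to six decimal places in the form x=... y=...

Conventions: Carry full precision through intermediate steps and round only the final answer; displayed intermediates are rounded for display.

x=113.648507 y=0.751516

class = single-mesh tooth geometry [base-circle involute, m = 4.232, 54T]
pitch radius r_p = m·N/2 = 4.232·54/2 = 114.264000
base radius r_b = r_p·cos α = 114.264000·cos 16.442° = 109.591374
roll angle φ = 15.739° = 0.27469737 rad
x = r_b·(cos φ + φ·sin φ) = 113.648507
y = r_b·(sin φ − φ·cos φ) = 0.751516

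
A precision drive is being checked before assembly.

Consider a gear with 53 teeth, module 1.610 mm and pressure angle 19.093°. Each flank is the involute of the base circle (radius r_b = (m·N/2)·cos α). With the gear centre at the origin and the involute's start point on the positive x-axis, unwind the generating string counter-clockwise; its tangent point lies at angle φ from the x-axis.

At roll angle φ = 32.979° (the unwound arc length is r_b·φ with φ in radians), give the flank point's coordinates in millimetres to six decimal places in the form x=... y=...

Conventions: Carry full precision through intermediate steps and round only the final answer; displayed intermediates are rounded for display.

x=46.453662 y=2.478931

recognized (one wheel, involute flank): single-mesh tooth geometry, m = 1.610, N = 53
pitch radius r_p = m·N/2 = 1.610·53/2 = 42.665000
base radius r_b = r_p·cos α = 42.665000·cos 19.093° = 40.317951
roll angle φ = 32.979° = 0.57559213 rad
x = r_b·(cos φ + φ·sin φ) = 46.453662
y = r_b·(sin φ − φ·cos φ) = 2.478931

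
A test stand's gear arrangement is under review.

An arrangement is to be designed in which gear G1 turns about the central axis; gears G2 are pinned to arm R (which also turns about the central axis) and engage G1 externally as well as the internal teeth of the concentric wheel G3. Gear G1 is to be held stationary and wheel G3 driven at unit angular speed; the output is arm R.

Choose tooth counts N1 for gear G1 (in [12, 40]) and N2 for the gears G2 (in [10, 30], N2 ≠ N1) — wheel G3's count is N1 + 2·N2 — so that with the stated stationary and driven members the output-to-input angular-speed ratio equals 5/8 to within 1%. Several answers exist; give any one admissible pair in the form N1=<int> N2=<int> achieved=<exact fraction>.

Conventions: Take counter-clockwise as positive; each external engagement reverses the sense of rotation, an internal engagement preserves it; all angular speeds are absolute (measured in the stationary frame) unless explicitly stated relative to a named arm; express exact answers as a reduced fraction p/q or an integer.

N1=30 N2=10 achieved=5/8

design class (target 5/8): planetary set
Willis with ω_sun = 0: ω_arm/ω_ring = N3/(N1+N3); set equal to 5/8  ⇒  N3/N1 = (5/8)/(1 − 5/8) = 5/3
N3 = N1 + 2·N2  ⇒  N2/N1 = (N3/N1 − 1)/2 = (5/3 − 1)/2 = 1/3
smallest multiple with N1 ≥ 12 and N2 ≥ 10: k = 10  ⇒  N1 = 10·3 = 30, N2 = 10·1 = 10 (N1 ≤ 40, N2 ≤ 30, N2 ≠ N1 ✓), N3 = 30 + 2·10 = 50
check: N3/(N1+N3) with N1 = 30, N3 = 50 gives 5/8; |achieved − target| = 0 ≤ 1/160 ✓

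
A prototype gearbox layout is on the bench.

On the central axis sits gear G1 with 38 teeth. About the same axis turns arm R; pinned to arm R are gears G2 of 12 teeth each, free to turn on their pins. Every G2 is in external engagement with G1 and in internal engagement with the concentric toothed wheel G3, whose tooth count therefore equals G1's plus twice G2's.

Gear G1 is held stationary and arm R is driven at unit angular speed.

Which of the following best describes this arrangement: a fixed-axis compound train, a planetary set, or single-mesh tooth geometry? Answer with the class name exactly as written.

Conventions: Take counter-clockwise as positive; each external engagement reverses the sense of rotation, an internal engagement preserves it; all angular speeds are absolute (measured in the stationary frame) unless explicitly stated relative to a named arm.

topology: planetary set — G1 38T / G2 12T / G3 62T, arm = carrier (Willis)
classification: planetary set

planetary set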